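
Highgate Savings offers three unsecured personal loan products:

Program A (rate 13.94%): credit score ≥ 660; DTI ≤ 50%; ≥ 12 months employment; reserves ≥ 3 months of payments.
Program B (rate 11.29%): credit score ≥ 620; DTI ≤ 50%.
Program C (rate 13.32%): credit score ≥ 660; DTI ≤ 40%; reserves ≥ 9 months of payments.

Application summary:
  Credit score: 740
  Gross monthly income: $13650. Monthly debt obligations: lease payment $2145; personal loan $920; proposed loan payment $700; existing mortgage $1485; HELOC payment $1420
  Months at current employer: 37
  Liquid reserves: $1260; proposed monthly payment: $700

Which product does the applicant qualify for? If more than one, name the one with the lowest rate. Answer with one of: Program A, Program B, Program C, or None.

Program B

Total debts = (2,145 + 920 + 700 + 1,485 + 1,420) = 6,670; DTI = 6,670/13,650 = 48.9%.
Reserves = 1,260/700 = 1.8 months.
Program A: score 740 ≥ 660; DTI 48.9% ≤ 50%; employment 37 ≥ 12 mo; reserves 1.8 < 3 mo → does not qualify.
Program B: score 740 ≥ 620; DTI 48.9% ≤ 50% → qualifies.
Program C: score 740 ≥ 660; DTI 48.9% > 40%; reserves 1.8 < 9 mo → does not qualify.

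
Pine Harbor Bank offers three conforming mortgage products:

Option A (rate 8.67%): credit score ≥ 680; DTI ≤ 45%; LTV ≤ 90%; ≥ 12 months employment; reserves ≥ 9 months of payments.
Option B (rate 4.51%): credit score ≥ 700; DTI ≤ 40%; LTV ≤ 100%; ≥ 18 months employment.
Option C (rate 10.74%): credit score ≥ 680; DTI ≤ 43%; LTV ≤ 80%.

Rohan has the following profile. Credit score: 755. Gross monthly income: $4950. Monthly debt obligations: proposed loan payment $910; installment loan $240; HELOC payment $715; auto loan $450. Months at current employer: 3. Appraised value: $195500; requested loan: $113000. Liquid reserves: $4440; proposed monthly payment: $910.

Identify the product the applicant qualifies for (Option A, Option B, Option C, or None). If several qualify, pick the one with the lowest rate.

Total debts = (910 + 240 + 715 + 450) = 2,315; DTI = 2,315/4,950 = 46.8%.
LTV = 113,000/195,500 = 57.8%.
Reserves = 4,440/910 = 4.9 months.
Option A: score 755 ≥ 680; DTI 46.8% > 45%; LTV 57.8% ≤ 90%; employment 3 < 12 mo; reserves 4.9 < 9 mo → does not qualify.
Option B: score 755 ≥ 700; DTI 46.8% > 40%; LTV 57.8% ≤ 100%; employment 3 < 18 mo → does not qualify.
Option C: score 755 ≥ 680; DTI 46.8% > 43%; LTV 57.8% ≤ 80% → does not qualify.

None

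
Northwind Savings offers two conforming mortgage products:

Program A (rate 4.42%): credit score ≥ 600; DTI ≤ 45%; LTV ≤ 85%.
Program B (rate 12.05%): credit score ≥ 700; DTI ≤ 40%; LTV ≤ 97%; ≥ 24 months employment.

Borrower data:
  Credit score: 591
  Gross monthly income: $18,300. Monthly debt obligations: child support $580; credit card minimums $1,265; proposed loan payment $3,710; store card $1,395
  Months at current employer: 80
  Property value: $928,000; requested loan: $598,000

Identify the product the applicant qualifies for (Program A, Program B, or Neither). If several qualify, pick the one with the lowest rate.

Total debts = (580 + 1,265 + 3,710 + 1,395) = 6,950; DTI = 6,950/18,300 = 38%.
LTV = 598,000/928,000 = 64.4%.
Program A: score 591 < 600; DTI 38% ≤ 45%; LTV 64.4% ≤ 85% → does not qualify.
Program B: score 591 < 700; DTI 38% ≤ 40%; LTV 64.4% ≤ 97%; employment 80 ≥ 24 mo → does not qualify.

Neither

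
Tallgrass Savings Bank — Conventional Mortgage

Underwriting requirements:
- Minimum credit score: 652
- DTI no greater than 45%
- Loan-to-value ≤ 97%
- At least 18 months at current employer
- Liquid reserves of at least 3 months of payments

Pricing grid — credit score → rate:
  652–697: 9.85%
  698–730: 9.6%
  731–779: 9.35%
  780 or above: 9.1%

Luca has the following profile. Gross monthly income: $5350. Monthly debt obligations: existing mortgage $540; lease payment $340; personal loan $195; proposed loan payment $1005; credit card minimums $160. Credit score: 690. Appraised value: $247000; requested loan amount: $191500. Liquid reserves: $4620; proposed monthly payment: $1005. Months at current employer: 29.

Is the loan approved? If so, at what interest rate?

Credit score 690 ≥ 652 (meets minimum)
Employment 29 ≥ 18 months
Liquid reserves cover 4,620/1,005 = 4.6 months — ≥ 3 required
LTV = 191,500/247,000 = 77.5% ≤ 97%
Total monthly debts = (540 + 340 + 195 + 1,005 + 160) = 2,240. DTI: 2,240 ÷ 5,350 = 41.9%, within the 45% cap
All requirements met. Score 690 falls in the 652–697 tier → 9.85%.

Approved at 9.85%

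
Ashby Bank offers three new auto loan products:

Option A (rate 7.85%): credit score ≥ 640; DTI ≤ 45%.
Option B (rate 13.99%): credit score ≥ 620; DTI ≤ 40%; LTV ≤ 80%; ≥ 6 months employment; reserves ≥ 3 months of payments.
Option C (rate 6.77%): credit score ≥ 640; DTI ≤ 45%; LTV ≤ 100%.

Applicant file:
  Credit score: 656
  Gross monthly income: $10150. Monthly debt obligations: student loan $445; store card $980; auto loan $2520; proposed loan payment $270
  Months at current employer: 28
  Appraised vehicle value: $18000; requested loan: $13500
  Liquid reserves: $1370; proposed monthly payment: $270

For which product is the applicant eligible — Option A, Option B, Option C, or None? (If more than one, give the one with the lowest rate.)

Total debts = (445 + 980 + 2,520 + 270) = 4,215; DTI = 4,215/10,150 = 41.5%.
LTV = 13,500/18,000 = 75%.
Reserves = 1,370/270 = 5.1 months.
Option A: score 656 ≥ 640; DTI 41.5% ≤ 45% → qualifies.
Option B: score 656 ≥ 620; DTI 41.5% > 40%; LTV 75% ≤ 80%; employment 28 ≥ 6 mo; reserves 5.1 ≥ 3 mo → does not qualify.
Option C: score 656 ≥ 640; DTI 41.5% ≤ 45%; LTV 75% ≤ 100% → qualifies.
Qualifying: Option A, Option C. Lowest rate is 6.77% → Option C.

Option C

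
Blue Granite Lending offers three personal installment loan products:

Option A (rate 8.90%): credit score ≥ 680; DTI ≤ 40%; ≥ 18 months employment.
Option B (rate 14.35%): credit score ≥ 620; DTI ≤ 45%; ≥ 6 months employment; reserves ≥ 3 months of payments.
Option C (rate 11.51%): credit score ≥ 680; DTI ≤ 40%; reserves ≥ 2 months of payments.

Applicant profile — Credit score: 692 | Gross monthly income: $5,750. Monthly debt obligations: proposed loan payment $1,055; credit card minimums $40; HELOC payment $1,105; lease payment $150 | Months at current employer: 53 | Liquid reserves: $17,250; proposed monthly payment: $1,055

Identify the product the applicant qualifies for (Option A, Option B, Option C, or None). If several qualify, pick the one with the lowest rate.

Total debts = (1,055 + 40 + 1,105 + 150) = 2,350; DTI = 2,350/5,750 = 40.9%.
Reserves = 17,250/1,055 = 16.4 months.
Option A: score 692 ≥ 680; DTI 40.9% > 40%; employment 53 ≥ 18 mo → does not qualify.
Option B: score 692 ≥ 620; DTI 40.9% ≤ 45%; employment 53 ≥ 6 mo; reserves 16.4 ≥ 3 mo → qualifies.
Option C: score 692 ≥ 680; DTI 40.9% > 40%; reserves 16.4 ≥ 2 mo → does not qualify.

Option B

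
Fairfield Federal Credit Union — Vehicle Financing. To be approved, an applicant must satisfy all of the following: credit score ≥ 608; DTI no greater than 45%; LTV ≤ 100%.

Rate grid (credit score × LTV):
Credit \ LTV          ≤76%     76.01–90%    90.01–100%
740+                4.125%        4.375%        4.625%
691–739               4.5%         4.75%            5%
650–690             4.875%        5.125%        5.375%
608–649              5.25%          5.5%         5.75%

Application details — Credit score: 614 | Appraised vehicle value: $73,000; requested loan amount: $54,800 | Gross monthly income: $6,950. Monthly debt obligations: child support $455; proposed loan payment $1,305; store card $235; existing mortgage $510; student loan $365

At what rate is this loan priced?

Credit score 614 ≥ 608; Total monthly debts = (455 + 1,305 + 235 + 510 + 365) = 2,870. DTI: 2,870 ÷ 6,950 = 41.3%, within the 45% cap
LTV = 54,800/73,000 = 75.1% ≤ 100%
Score 614 is in the 608–649 band; LTV 75.1% is in the ≤76% band → 5.25%.

5.25%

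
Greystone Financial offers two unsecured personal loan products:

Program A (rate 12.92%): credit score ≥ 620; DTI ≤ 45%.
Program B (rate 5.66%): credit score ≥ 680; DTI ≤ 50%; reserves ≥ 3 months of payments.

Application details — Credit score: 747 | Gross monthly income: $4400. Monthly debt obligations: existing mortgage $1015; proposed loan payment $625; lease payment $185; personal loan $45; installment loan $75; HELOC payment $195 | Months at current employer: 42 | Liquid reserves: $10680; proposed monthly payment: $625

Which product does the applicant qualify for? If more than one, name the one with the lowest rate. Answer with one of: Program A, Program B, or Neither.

Total debts = (1,015 + 625 + 185 + 45 + 75 + 195) = 2,140; DTI = 2,140/4,400 = 48.6%.
Reserves = 10,680/625 = 17.1 months.
Program A: score 747 ≥ 620; DTI 48.6% > 45% → does not qualify.
Program B: score 747 ≥ 680; DTI 48.6% ≤ 50%; reserves 17.1 ≥ 3 mo → qualifies.

Program B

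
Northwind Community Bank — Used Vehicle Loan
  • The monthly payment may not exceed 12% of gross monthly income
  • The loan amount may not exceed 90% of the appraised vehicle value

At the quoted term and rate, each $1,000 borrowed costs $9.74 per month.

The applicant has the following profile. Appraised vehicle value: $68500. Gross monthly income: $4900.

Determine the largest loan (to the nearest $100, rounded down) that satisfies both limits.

Payment cap: 12% × $4,900 = $588/month.
At $9.74 per $1,000, that supports 588/9.74 × 1,000 ≈ $60,369 → $60,300.
LTV cap: 90% × $68,500 = $61,650 → $61,600.
Binding constraint: payment-to-income.

$60,300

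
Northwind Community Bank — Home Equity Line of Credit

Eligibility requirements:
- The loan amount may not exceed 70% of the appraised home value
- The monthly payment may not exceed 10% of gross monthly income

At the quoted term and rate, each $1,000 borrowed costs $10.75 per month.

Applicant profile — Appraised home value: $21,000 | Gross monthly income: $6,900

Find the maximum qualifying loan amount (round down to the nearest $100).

Payment cap: 10% × $6,900 = $690/month.
At $10.75 per $1,000, that supports 690/10.75 × 1,000 ≈ $64,186 → $64,100.
LTV cap: 70% × $21,000 = $14,700 → $14,700.
Binding constraint: loan-to-value.

$14,700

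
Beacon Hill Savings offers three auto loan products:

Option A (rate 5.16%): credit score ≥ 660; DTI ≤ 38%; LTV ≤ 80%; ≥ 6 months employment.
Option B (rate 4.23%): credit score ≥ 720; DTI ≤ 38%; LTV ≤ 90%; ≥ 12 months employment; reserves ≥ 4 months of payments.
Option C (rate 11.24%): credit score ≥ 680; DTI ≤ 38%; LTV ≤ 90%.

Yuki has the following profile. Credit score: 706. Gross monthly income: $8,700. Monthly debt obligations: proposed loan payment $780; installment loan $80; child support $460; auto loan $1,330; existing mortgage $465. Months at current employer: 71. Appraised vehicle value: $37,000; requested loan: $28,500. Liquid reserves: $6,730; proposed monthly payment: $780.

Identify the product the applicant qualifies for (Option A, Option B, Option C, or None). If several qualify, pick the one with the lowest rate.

Option A

Total debts = (780 + 80 + 460 + 1,330 + 465) = 3,115; DTI = 3,115/8,700 = 35.8%.
LTV = 28,500/37,000 = 77%.
Reserves = 6,730/780 = 8.6 months.
Option A: score 706 ≥ 660; DTI 35.8% ≤ 38%; LTV 77% ≤ 80%; employment 71 ≥ 6 mo → qualifies.
Option B: score 706 < 720; DTI 35.8% ≤ 38%; LTV 77% ≤ 90%; employment 71 ≥ 12 mo; reserves 8.6 ≥ 4 mo → does not qualify.
Option C: score 706 ≥ 680; DTI 35.8% ≤ 38%; LTV 77% ≤ 90% → qualifies.
Qualifying: Option A, Option C. Lowest rate is 5.16% → Option A.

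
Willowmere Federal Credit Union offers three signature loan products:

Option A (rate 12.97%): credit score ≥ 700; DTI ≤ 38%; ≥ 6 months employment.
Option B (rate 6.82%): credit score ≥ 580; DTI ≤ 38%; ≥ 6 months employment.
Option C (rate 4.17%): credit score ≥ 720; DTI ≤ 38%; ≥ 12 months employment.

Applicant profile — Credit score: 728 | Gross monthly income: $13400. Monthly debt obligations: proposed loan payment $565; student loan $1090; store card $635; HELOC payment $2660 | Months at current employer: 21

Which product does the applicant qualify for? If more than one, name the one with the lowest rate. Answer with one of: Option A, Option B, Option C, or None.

Option C

Total debts = (565 + 1,090 + 635 + 2,660) = 4,950; DTI = 4,950/13,400 = 36.9%.
Option A: score 728 ≥ 700; DTI 36.9% ≤ 38%; employment 21 ≥ 6 mo → qualifies.
Option B: score 728 ≥ 580; DTI 36.9% ≤ 38%; employment 21 ≥ 6 mo → qualifies.
Option C: score 728 ≥ 720; DTI 36.9% ≤ 38%; employment 21 ≥ 12 mo → qualifies.
Qualifying: Option A, Option B, Option C. Lowest rate is 4.17% → Option C.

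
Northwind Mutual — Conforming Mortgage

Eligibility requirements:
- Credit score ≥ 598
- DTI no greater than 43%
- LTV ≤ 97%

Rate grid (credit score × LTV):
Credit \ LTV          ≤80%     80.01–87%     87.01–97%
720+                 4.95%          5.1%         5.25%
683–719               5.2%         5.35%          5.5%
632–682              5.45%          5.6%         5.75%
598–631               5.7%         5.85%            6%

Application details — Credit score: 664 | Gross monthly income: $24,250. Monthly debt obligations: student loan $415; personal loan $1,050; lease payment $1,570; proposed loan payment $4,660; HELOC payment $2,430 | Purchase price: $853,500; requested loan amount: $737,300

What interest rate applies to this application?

Credit score 664 ≥ 598; Total monthly debts = (415 + 1,050 + 1,570 + 4,660 + 2,430) = 10,125. Debt-to-income = 10,125/24,250 = 41.8% — meets 43% limit
LTV: 737,300 ÷ 853,500 = 86.4%, within 97% cap
Credit 664 → row 632–682; LTV 86.4% → column 80.01–87%. Grid cell → 5.6%.

5.6%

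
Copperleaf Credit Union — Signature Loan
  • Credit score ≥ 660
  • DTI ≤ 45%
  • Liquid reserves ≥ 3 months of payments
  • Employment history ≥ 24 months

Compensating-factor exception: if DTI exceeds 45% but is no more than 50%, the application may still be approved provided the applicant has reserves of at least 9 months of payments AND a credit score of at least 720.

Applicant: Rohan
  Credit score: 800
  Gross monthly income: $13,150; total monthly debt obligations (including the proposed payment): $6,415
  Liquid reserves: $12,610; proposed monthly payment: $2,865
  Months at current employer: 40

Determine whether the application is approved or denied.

Denied

Credit score 800 ≥ 660 (meets base)
DTI: 6,415 ÷ 13,150 = 48.8%, over the 45% base limit.
Reserves = 12,610/2,865 = 4.4 months ≥ 3
Employment 40 ≥ 24 months
DTI 48.8% is within the 45%–50% exception band; checking compensating factors.
Override check — reserves: 4.4 mo (short of 9); score: 800 (ok).
Override conditions not both satisfied; exception does not apply.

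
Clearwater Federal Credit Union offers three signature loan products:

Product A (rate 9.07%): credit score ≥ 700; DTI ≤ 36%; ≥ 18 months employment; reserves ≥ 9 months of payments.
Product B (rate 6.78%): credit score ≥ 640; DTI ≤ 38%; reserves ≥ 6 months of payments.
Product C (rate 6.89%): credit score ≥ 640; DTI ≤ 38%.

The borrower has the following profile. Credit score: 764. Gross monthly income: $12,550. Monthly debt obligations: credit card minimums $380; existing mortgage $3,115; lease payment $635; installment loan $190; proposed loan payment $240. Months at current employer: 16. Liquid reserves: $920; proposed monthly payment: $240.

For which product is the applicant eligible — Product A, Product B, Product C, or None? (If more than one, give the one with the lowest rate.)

Product C

Total debts = (380 + 3,115 + 635 + 190 + 240) = 4,560; DTI = 4,560/12,550 = 36.3%.
Reserves = 920/240 = 3.8 months.
Product A: score 764 ≥ 700; DTI 36.3% > 36%; employment 16 < 18 mo; reserves 3.8 < 9 mo → does not qualify.
Product B: score 764 ≥ 640; DTI 36.3% ≤ 38%; reserves 3.8 < 6 mo → does not qualify.
Product C: score 764 ≥ 640; DTI 36.3% ≤ 38% → qualifies.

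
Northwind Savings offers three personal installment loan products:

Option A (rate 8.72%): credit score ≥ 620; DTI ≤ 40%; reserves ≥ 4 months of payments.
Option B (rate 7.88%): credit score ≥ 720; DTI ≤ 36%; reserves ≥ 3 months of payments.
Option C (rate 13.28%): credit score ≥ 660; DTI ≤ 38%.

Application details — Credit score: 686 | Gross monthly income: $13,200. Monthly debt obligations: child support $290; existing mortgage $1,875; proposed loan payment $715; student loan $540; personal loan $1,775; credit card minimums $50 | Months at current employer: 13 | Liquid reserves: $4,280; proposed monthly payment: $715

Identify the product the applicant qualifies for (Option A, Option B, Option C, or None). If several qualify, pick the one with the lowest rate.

Option A

Total debts = (290 + 1,875 + 715 + 540 + 1,775 + 50) = 5,245; DTI = 5,245/13,200 = 39.7%.
Reserves = 4,280/715 = 6.0 months.
Option A: score 686 ≥ 620; DTI 39.7% ≤ 40%; reserves 6.0 ≥ 4 mo → qualifies.
Option B: score 686 < 720; DTI 39.7% > 36%; reserves 6.0 ≥ 3 mo → does not qualify.
Option C: score 686 ≥ 660; DTI 39.7% > 38% → does not qualify.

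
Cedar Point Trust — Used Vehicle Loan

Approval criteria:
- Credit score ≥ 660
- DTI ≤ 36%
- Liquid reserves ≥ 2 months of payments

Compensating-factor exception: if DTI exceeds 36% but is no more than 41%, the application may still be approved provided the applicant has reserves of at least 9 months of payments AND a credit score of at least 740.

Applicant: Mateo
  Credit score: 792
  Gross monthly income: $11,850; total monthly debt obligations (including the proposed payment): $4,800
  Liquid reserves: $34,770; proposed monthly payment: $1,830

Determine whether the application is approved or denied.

Approved

Credit score 792 ≥ 660 (meets base)
DTI = 4,800/11,850 = 40.5% > 36% — standard DTI limit exceeded.
Liquid reserves cover 34,770/1,830 = 19.0 months — ≥ 2 required
40.5% falls in the override range (36%–41%), so the compensating-factor test applies.
Reserves 19.0 ≥ 9 months; credit score 792 ≥ 740.
Both compensating conditions met → exception applies.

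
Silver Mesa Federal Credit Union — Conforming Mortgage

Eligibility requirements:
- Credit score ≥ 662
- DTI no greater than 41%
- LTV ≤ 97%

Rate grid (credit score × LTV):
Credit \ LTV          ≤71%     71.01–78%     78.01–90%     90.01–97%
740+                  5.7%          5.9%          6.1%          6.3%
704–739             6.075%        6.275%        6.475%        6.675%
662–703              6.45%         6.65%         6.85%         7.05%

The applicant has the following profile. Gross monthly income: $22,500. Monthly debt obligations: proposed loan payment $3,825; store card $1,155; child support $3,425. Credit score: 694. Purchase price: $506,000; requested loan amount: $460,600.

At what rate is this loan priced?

7.05%

Credit score 694 ≥ 662; Total monthly debts = (3,825 + 1,155 + 3,425) = 8,405. DTI = 8,405/22,500 = 37.4% ≤ 41%
LTV: 460,600 ÷ 506,000 = 91%, within 97% cap
Score 694 is in the 662–703 band; LTV 91% is in the 90.01–97% band → 7.05%.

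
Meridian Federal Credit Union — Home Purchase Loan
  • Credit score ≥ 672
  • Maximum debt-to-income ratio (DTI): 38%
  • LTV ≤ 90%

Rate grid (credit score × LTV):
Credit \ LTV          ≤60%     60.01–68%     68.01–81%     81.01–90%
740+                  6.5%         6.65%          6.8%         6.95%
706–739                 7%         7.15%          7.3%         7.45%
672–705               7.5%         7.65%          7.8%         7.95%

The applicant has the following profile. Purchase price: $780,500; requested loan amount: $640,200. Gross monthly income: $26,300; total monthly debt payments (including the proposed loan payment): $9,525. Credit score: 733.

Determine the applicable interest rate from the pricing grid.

Credit score 733 ≥ 672; Debt-to-income = 9,525/26,300 = 36.2% — meets 38% limit
Loan-to-value = 640,200/780,500 = 82% — pass (90% max)
Credit 733 → row 706–739; LTV 82% → column 81.01–90%. Grid cell → 7.45%.

7.45%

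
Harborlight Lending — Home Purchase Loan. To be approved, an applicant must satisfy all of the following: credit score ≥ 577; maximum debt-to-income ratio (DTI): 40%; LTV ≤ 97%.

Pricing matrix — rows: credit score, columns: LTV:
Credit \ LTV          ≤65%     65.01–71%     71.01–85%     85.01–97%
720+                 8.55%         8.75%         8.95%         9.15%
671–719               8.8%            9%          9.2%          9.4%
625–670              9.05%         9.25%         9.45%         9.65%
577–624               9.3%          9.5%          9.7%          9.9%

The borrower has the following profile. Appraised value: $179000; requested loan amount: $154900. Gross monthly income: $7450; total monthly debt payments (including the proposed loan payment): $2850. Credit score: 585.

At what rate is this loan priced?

Credit score 585 ≥ 577; Debt-to-income = 2,850/7,450 = 38.3% — meets 40% limit
LTV: 154,900 ÷ 179,000 = 86.5%, within 97% cap
Row: 585 falls in 577–624. Column: 86.5% falls in 85.01–97%. Rate = 9.9%.

9.9%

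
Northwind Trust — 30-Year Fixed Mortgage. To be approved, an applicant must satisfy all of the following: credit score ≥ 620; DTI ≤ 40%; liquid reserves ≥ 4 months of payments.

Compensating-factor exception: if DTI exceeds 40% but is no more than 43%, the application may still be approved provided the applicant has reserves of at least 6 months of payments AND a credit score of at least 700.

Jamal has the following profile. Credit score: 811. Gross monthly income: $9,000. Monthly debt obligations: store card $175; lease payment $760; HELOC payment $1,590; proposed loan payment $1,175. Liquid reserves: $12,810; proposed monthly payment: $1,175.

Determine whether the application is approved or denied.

Credit score 811 ≥ 620 (meets base)
Total debts = (175 + 760 + 1,590 + 1,175) = 3,700. DTI: 3,700 ÷ 9,000 = 41.1%, over the 40% base limit.
Reserves: 12,810 ÷ 1,175 = 10.9 months (meets 4-month minimum)
41.1% falls in the override range (40%–43%), so the compensating-factor test applies.
Override check — reserves: 10.9 mo (ok); score: 811 (ok).
Both override conditions satisfied; DTI exception granted.

Approved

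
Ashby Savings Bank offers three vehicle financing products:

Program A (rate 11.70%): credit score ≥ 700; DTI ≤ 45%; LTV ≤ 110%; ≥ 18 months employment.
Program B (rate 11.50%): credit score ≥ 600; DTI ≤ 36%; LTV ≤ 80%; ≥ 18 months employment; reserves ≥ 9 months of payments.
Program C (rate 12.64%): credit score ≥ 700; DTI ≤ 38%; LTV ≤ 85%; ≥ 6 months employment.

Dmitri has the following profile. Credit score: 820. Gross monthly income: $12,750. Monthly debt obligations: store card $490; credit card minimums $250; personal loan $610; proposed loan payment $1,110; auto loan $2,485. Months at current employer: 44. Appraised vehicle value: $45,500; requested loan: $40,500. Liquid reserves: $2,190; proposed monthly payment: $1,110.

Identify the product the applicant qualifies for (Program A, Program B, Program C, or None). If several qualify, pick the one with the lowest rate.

Program A

Total debts = (490 + 250 + 610 + 1,110 + 2,485) = 4,945; DTI = 4,945/12,750 = 38.8%.
LTV = 40,500/45,500 = 89%.
Reserves = 2,190/1,110 = 2.0 months.
Program A: score 820 ≥ 700; DTI 38.8% ≤ 45%; LTV 89% ≤ 110%; employment 44 ≥ 18 mo → qualifies.
Program B: score 820 ≥ 600; DTI 38.8% > 36%; LTV 89% > 80%; employment 44 ≥ 18 mo; reserves 2.0 < 9 mo → does not qualify.
Program C: score 820 ≥ 700; DTI 38.8% > 38%; LTV 89% > 85%; employment 44 ≥ 6 mo → does not qualify.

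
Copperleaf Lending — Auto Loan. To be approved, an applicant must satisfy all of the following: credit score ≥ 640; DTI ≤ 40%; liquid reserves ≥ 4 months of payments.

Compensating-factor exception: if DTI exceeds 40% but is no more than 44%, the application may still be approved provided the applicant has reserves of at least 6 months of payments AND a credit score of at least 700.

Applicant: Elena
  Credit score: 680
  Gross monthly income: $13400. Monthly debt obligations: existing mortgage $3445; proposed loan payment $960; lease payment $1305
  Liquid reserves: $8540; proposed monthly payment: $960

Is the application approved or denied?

Denied

Credit score 680 ≥ 640 (meets base)
Total debts = (3,445 + 960 + 1,305) = 5,710. DTI = 5,710/13,400 = 42.6% > 40% — standard DTI limit exceeded.
Liquid reserves cover 8,540/960 = 8.9 months — ≥ 4 required
DTI 42.6% is within the 40%–44% exception band; checking compensating factors.
Reserves 8.9 ≥ 6 months; credit score 680 < 700.
Compensating-factor requirement not fully met.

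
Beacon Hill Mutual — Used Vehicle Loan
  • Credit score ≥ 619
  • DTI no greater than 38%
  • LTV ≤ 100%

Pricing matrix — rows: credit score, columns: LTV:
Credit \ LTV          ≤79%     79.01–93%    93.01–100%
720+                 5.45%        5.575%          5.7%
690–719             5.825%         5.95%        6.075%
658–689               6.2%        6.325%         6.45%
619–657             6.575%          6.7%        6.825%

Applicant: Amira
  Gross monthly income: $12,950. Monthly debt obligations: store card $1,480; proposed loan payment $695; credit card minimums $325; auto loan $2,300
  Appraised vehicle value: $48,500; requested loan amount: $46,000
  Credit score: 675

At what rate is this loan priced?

Credit score 675 ≥ 619; Total monthly debts = (1,480 + 695 + 325 + 2,300) = 4,800. DTI = 4,800/12,950 = 37.1% ≤ 38%
Loan-to-value = 46,000/48,500 = 94.8% — pass (100% max)
Score 675 is in the 658–689 band; LTV 94.8% is in the 93.01–100% band → 6.45%.

6.45%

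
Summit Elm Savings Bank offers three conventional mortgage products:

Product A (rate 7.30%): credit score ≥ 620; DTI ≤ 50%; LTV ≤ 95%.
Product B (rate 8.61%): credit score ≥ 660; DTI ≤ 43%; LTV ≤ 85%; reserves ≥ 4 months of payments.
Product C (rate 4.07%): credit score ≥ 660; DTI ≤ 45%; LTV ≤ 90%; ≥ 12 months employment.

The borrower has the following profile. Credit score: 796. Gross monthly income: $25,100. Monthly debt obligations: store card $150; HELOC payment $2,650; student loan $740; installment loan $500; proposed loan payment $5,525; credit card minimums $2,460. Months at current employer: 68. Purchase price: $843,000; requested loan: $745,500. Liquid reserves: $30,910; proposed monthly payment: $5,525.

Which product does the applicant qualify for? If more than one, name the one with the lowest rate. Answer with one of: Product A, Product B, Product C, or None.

Total debts = (150 + 2,650 + 740 + 500 + 5,525 + 2,460) = 12,025; DTI = 12,025/25,100 = 47.9%.
LTV = 745,500/843,000 = 88.4%.
Reserves = 30,910/5,525 = 5.6 months.
Product A: score 796 ≥ 620; DTI 47.9% ≤ 50%; LTV 88.4% ≤ 95% → qualifies.
Product B: score 796 ≥ 660; DTI 47.9% > 43%; LTV 88.4% > 85%; reserves 5.6 ≥ 4 mo → does not qualify.
Product C: score 796 ≥ 660; DTI 47.9% > 45%; LTV 88.4% ≤ 90%; employment 68 ≥ 12 mo → does not qualify.

Product A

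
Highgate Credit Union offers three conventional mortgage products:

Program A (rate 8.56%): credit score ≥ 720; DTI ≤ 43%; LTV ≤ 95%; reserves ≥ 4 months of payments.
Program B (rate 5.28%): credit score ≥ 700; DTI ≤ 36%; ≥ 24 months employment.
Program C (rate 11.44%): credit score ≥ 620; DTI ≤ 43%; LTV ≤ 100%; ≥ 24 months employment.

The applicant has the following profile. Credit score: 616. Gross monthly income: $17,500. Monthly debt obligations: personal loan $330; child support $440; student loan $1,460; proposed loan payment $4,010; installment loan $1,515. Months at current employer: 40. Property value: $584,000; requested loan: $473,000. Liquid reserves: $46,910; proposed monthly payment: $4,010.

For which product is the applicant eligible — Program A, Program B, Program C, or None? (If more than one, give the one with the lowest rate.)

Total debts = (330 + 440 + 1,460 + 4,010 + 1,515) = 7,755; DTI = 7,755/17,500 = 44.3%.
LTV = 473,000/584,000 = 81%.
Reserves = 46,910/4,010 = 11.7 months.
Program A: score 616 < 720; DTI 44.3% > 43%; LTV 81% ≤ 95%; reserves 11.7 ≥ 4 mo → does not qualify.
Program B: score 616 < 700; DTI 44.3% > 36%; employment 40 ≥ 24 mo → does not qualify.
Program C: score 616 < 620; DTI 44.3% > 43%; LTV 81% ≤ 100%; employment 40 ≥ 24 mo → does not qualify.

None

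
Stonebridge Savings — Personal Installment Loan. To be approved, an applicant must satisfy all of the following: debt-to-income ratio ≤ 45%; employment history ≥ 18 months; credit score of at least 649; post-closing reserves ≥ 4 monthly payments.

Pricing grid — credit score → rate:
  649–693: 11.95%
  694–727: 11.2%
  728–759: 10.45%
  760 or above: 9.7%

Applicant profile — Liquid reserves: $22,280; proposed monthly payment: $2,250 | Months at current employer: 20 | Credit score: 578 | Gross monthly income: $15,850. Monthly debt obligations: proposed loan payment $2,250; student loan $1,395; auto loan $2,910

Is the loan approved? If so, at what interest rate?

Denied

Credit score 578 < 649 (below minimum)
Total monthly debts = (2,250 + 1,395 + 2,910) = 6,555. DTI: 6,555 ÷ 15,850 = 41.4%, within the 45% cap
Reserves = 22,280/2,250 = 9.9 months ≥ 4
Employment 20 ≥ 18 months
Not all requirements met → denied.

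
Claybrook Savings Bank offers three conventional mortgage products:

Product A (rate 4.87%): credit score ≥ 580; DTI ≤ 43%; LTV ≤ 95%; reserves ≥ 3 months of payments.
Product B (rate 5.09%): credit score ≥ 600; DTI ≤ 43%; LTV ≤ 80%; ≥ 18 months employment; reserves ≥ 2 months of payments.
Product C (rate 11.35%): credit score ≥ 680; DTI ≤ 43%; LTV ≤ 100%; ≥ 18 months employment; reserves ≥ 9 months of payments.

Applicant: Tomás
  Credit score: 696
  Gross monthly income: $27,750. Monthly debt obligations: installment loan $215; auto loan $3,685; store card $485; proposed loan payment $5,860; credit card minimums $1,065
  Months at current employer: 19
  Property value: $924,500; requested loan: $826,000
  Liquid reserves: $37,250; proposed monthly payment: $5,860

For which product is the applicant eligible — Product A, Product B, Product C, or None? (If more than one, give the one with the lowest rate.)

Total debts = (215 + 3,685 + 485 + 5,860 + 1,065) = 11,310; DTI = 11,310/27,750 = 40.8%.
LTV = 826,000/924,500 = 89.3%.
Reserves = 37,250/5,860 = 6.4 months.
Product A: score 696 ≥ 580; DTI 40.8% ≤ 43%; LTV 89.3% ≤ 95%; reserves 6.4 ≥ 3 mo → qualifies.
Product B: score 696 ≥ 600; DTI 40.8% ≤ 43%; LTV 89.3% > 80%; employment 19 ≥ 18 mo; reserves 6.4 ≥ 2 mo → does not qualify.
Product C: score 696 ≥ 680; DTI 40.8% ≤ 43%; LTV 89.3% ≤ 100%; employment 19 ≥ 18 mo; reserves 6.4 < 9 mo → does not qualify.

Product A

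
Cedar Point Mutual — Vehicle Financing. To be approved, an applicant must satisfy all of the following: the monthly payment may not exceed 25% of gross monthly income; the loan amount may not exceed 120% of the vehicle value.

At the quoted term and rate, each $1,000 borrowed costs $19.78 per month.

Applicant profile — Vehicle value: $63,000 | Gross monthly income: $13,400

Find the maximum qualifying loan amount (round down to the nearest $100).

$75,600

Payment cap: 25% × $13,400 = $3,350/month.
At $19.78 per $1,000, that supports 3,350/19.78 × 1,000 ≈ $169,362 → $169,300.
LTV cap: 120% × $63,000 = $75,600 → $75,600.
Binding constraint: loan-to-value.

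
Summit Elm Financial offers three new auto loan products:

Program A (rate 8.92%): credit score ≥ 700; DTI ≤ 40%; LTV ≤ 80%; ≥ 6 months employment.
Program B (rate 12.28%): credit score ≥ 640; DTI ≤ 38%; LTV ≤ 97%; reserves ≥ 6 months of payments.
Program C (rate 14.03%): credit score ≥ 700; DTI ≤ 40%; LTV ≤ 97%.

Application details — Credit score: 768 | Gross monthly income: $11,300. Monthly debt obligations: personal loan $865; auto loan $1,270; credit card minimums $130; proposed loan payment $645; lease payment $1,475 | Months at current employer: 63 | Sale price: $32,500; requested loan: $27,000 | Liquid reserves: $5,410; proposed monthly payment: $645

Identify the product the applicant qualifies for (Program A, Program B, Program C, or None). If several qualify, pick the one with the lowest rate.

Total debts = (865 + 1,270 + 130 + 645 + 1,475) = 4,385; DTI = 4,385/11,300 = 38.8%.
LTV = 27,000/32,500 = 83.1%.
Reserves = 5,410/645 = 8.4 months.
Program A: score 768 ≥ 700; DTI 38.8% ≤ 40%; LTV 83.1% > 80%; employment 63 ≥ 6 mo → does not qualify.
Program B: score 768 ≥ 640; DTI 38.8% > 38%; LTV 83.1% ≤ 97%; reserves 8.4 ≥ 6 mo → does not qualify.
Program C: score 768 ≥ 700; DTI 38.8% ≤ 40%; LTV 83.1% ≤ 97% → qualifies.

Program C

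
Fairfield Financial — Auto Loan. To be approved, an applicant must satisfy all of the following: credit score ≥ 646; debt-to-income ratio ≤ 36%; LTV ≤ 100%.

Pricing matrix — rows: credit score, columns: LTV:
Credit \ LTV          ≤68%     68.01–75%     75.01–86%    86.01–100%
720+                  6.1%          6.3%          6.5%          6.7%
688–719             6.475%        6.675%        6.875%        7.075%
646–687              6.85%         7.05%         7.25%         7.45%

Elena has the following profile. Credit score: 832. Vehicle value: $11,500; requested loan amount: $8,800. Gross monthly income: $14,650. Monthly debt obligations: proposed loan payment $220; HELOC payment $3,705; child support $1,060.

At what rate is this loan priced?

6.5%

Credit score 832 ≥ 646; Total monthly debts = (220 + 3,705 + 1,060) = 4,985. DTI: 4,985 ÷ 14,650 = 34%, within the 36% cap
LTV: 8,800 ÷ 11,500 = 76.5%, within 100% cap
Score 832 is in the 720+ band; LTV 76.5% is in the 75.01–86% band → 6.5%.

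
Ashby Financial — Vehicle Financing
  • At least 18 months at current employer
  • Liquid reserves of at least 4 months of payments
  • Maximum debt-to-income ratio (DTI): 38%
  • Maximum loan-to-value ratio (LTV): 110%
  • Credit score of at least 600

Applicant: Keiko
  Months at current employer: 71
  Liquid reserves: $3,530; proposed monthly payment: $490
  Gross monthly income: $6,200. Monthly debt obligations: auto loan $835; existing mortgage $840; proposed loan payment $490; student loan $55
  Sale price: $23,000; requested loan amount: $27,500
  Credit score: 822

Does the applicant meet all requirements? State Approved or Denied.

Employment 71 ≥ 18 months
Reserves: 3,530 ÷ 490 = 7.2 months (meets 4-month minimum)
Total monthly debts = (835 + 840 + 490 + 55) = 2,220. Debt-to-income = 2,220/6,200 = 35.8% — meets 38% limit
LTV = 27,500/23,000 = 119.6% > 110%
Credit score 822 ≥ 600 (meets)
Fails on LTV.

Denied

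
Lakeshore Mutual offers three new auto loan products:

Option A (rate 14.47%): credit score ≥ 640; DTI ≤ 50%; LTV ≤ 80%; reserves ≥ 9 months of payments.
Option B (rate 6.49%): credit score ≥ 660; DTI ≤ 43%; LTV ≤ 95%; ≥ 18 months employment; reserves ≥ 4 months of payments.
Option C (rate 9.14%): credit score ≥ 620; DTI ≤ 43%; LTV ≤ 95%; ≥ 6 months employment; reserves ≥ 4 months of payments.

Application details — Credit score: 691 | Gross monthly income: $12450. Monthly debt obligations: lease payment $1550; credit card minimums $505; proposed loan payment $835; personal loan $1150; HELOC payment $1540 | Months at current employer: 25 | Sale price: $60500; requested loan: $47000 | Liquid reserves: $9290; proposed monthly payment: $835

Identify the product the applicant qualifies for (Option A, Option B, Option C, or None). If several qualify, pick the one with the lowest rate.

Total debts = (1,550 + 505 + 835 + 1,150 + 1,540) = 5,580; DTI = 5,580/12,450 = 44.8%.
LTV = 47,000/60,500 = 77.7%.
Reserves = 9,290/835 = 11.1 months.
Option A: score 691 ≥ 640; DTI 44.8% ≤ 50%; LTV 77.7% ≤ 80%; reserves 11.1 ≥ 9 mo → qualifies.
Option B: score 691 ≥ 660; DTI 44.8% > 43%; LTV 77.7% ≤ 95%; employment 25 ≥ 18 mo; reserves 11.1 ≥ 4 mo → does not qualify.
Option C: score 691 ≥ 620; DTI 44.8% > 43%; LTV 77.7% ≤ 95%; employment 25 ≥ 6 mo; reserves 11.1 ≥ 4 mo → does not qualify.

Option A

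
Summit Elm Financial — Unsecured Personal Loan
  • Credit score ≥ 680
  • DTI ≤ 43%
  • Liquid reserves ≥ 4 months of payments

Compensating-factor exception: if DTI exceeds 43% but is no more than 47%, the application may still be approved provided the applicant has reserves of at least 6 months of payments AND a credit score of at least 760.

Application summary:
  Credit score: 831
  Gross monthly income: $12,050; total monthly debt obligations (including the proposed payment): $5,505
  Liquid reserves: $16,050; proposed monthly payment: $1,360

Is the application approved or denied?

Credit score 831 ≥ 680 (meets base)
DTI = 5,505/12,050 = 45.7% > 43% — standard DTI limit exceeded.
Reserves = 16,050/1,360 = 11.8 months ≥ 4
DTI 45.7% is within the 43%–47% exception band; checking compensating factors.
Override check — reserves: 11.8 mo (ok); score: 831 (ok).
Both compensating conditions met → exception applies.

Approved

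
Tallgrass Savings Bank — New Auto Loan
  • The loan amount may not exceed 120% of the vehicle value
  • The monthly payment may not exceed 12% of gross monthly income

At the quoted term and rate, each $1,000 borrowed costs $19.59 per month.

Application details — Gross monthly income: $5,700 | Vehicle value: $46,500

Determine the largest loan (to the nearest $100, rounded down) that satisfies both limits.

$34,900

Payment cap: 12% × $5,700 = $684/month.
At $19.59 per $1,000, that supports 684/19.59 × 1,000 ≈ $34,915 → $34,900.
LTV cap: 120% × $46,500 = $55,800 → $55,800.
Binding constraint: payment-to-income.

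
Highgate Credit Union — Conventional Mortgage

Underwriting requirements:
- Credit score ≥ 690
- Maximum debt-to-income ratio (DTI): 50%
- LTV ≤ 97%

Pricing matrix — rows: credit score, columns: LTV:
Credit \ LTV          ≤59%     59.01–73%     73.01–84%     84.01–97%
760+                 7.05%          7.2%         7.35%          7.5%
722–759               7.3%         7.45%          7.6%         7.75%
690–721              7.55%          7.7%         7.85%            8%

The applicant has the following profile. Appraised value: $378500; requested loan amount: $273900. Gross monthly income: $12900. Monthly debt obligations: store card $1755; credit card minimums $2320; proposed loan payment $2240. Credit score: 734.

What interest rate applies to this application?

Credit score 734 ≥ 690; Total monthly debts = (1,755 + 2,320 + 2,240) = 6,315. DTI = 6,315/12,900 = 49% ≤ 50%
LTV: 273,900 ÷ 378,500 = 72.4%, within 97% cap
Row: 734 falls in 722–759. Column: 72.4% falls in 59.01–73%. Rate = 7.45%.

7.45%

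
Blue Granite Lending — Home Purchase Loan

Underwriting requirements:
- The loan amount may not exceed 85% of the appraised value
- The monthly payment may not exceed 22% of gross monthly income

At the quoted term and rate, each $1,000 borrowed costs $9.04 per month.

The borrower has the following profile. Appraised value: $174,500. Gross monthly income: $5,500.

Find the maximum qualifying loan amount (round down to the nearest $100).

Payment cap: 22% × $5,500 = $1,210/month.
At $9.04 per $1,000, that supports 1,210/9.04 × 1,000 ≈ $133,849 → $133,800.
LTV cap: 85% × $174,500 = $148,325 → $148,300.
Binding constraint: payment-to-income.

$133,800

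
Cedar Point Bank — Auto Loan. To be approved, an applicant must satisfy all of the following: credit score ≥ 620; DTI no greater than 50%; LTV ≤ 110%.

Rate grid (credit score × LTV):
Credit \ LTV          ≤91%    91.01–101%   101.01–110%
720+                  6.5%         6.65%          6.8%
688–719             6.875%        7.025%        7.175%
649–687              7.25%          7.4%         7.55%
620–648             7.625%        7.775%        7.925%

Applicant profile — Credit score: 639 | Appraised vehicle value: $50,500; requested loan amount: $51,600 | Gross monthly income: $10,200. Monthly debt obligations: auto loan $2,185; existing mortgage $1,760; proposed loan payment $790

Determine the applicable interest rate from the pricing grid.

Credit score 639 ≥ 620; Total monthly debts = (2,185 + 1,760 + 790) = 4,735. DTI: 4,735 ÷ 10,200 = 46.4%, within the 50% cap
LTV: 51,600 ÷ 50,500 = 102.2%, within 110% cap
Credit 639 → row 620–648; LTV 102.2% → column 101.01–110%. Grid cell → 7.925%.

7.925%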